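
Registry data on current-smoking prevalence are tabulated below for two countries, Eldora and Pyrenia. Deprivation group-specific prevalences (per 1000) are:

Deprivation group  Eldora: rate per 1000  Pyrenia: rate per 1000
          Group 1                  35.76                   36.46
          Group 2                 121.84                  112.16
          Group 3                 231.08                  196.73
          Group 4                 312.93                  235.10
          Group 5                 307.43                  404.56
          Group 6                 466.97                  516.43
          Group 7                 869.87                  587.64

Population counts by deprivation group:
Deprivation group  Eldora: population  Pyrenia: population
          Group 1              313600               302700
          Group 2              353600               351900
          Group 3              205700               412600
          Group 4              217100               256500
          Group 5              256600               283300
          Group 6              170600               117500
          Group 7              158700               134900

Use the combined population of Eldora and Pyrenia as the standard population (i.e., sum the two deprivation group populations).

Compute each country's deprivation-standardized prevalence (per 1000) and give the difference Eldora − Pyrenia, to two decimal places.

Combined standard total = 3535300; weights = 0.1743, 0.1996, 0.1749, 0.1340, 0.1527, 0.0815, 0.0830.
Eldora: 0.1743×35.76 + 0.1996×121.84 + 0.1749×231.08 + 0.1340×312.93 + 0.1527×307.43 + 0.0815×466.97 + 0.0830×869.87 = 270.1289 per 1000.
Pyrenia: 0.1743×36.46 + 0.1996×112.16 + 0.1749×196.73 + 0.1340×235.10 + 0.1527×404.56 + 0.0815×516.43 + 0.0830×587.64 = 247.3106 per 1000.
Difference = 270.1289 − 247.3106 = 22.8183.

22.82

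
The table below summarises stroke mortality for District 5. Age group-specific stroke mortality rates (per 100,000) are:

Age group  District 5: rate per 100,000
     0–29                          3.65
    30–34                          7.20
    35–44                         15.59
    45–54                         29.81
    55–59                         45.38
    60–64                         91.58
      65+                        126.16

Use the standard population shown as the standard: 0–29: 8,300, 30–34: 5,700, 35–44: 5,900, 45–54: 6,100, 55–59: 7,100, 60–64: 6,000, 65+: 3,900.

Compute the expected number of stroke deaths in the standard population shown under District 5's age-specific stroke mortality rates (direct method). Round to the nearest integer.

17

Expected stroke deaths = Σ (standard pop × age-specific rate ÷ 100,000)
= 8,300×3.65/100,000 + 5,700×7.20/100,000 + 5,900×15.59/100,000 + 6,100×29.81/100,000 + 7,100×45.38/100,000 + 6,000×91.58/100,000 + 3,900×126.16/100,000
= 0.30 + 0.41 + 0.92 + 1.82 + 3.22 + 5.49 + 4.92 = 17.09.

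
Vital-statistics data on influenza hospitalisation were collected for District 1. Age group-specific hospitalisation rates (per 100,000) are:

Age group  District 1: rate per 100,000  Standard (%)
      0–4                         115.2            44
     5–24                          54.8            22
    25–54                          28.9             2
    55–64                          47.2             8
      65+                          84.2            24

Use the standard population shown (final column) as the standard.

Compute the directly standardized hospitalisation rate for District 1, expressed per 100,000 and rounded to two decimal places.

87.31

Standard weights: 0.44, 0.22, 0.02, 0.08, 0.24.
Standardized rate: 0.4400×115.2 + 0.2200×54.8 + 0.0200×28.9 + 0.0800×47.2 + 0.2400×84.2 = 87.3060 per 100,000.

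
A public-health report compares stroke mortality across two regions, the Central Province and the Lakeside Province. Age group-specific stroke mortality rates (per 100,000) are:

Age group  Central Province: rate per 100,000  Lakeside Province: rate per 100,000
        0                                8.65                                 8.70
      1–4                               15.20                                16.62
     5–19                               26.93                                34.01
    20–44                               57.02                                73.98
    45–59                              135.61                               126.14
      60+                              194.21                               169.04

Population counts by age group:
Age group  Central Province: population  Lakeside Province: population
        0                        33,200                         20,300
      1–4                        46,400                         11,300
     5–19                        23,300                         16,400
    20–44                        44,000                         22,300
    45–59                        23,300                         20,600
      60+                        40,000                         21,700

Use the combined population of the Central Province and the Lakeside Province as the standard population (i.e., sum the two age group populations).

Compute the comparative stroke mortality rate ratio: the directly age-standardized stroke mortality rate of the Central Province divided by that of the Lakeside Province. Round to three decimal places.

1.020

Combined standard total = 322,800; weights = 0.1657, 0.1787, 0.1230, 0.2054, 0.1360, 0.1911.
The Central Province: 0.1657×8.65 + 0.1787×15.20 + 0.1230×26.93 + 0.2054×57.02 + 0.1360×135.61 + 0.1911×194.21 = 74.7379 per 100,000.
The Lakeside Province: 0.1657×8.70 + 0.1787×16.62 + 0.1230×34.01 + 0.2054×73.98 + 0.1360×126.14 + 0.1911×169.04 = 73.2553 per 100,000.
Ratio = 74.7379 ÷ 73.2553 = 1.02024.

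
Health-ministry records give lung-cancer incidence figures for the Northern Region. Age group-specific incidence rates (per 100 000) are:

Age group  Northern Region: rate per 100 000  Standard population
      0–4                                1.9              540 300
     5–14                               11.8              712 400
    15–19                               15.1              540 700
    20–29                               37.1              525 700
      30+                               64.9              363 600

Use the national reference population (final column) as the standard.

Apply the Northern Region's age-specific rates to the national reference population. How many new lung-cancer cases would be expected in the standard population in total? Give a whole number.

607

Expected new lung-cancer cases = Σ (standard pop × age-specific rate ÷ 100 000)
= 540 300×1.9/100 000 + 712 400×11.8/100 000 + 540 700×15.1/100 000 + 525 700×37.1/100 000 + 363 600×64.9/100 000
= 10.27 + 84.06 + 81.65 + 195.03 + 235.98 = 606.99.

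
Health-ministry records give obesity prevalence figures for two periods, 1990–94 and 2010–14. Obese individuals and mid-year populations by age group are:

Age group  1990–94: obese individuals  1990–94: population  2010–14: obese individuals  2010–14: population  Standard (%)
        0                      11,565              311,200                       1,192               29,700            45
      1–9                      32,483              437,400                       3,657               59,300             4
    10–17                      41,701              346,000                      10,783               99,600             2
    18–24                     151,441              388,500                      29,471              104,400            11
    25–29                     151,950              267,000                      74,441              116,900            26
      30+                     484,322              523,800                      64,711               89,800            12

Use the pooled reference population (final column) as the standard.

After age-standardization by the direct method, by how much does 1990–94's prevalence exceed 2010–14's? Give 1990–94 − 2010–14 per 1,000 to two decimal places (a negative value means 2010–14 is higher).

Age-specific rates per 1,000 for 1990–94: 37.163, 74.264, 120.523, 389.810, 569.101, 924.632.
For 2010–14: 40.135, 61.669, 108.263, 282.289, 636.792, 720.612.
Standard weights: 0.45, 0.04, 0.02, 0.11, 0.26, 0.12.
1990–94: 0.4500×37.163 + 0.0400×74.264 + 0.0200×120.523 + 0.1100×389.810 + 0.2600×569.101 + 0.1200×924.632 = 323.9053 per 1,000.
2010–14: 0.4500×40.135 + 0.0400×61.669 + 0.0200×108.263 + 0.1100×282.289 + 0.2600×636.792 + 0.1200×720.612 = 305.7839 per 1,000.
Difference = 323.9053 − 305.7839 = 18.1214.

18.12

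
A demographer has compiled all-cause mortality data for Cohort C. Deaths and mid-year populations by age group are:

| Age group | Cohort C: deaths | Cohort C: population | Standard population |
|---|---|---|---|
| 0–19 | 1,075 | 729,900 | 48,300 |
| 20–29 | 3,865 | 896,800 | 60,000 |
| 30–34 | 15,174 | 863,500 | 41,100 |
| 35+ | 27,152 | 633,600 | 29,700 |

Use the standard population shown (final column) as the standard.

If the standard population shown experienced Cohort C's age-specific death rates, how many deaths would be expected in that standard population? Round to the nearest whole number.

2325

Age-specific rates per 1,000 for Cohort C: 1.473, 4.310, 17.573, 42.854.
Expected deaths = Σ (standard pop × age-specific rate ÷ 1,000)
= 48,300×1.473/1,000 + 60,000×4.310/1,000 + 41,100×17.573/1,000 + 29,700×42.854/1,000
= 71.14 + 258.59 + 722.24 + 1272.75 = 2324.71.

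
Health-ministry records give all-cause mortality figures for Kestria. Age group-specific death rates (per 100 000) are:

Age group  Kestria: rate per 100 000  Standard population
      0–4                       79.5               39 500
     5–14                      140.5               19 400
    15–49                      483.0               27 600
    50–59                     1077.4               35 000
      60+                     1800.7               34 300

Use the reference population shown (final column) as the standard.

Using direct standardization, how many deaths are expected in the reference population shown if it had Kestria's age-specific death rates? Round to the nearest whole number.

1187

Expected deaths = Σ (standard pop × age-specific rate ÷ 100 000)
= 39 500×79.5/100 000 + 19 400×140.5/100 000 + 27 600×483.0/100 000 + 35 000×1077.4/100 000 + 34 300×1800.7/100 000
= 31.40 + 27.26 + 133.31 + 377.09 + 617.64 = 1186.70.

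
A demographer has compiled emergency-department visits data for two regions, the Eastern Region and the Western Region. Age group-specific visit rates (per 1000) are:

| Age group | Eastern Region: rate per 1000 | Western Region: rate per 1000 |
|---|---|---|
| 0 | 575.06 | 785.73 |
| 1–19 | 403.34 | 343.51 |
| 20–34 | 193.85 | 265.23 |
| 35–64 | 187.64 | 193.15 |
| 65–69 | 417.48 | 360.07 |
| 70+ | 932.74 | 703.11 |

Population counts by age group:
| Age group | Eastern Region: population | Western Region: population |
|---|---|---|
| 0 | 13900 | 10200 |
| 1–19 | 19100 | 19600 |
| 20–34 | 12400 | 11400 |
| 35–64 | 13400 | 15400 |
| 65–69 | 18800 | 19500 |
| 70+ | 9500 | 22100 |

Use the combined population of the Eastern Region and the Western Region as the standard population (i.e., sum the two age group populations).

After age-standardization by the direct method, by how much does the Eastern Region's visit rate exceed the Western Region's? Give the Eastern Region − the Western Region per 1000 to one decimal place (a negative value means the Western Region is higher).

Combined standard total = 185300; weights = 0.1301, 0.2089, 0.1284, 0.1554, 0.2067, 0.1705.
The Eastern Region: 0.1301×575.06 + 0.2089×403.34 + 0.1284×193.85 + 0.1554×187.64 + 0.2067×417.48 + 0.1705×932.74 = 458.4454 per 1000.
The Western Region: 0.1301×785.73 + 0.2089×343.51 + 0.1284×265.23 + 0.1554×193.15 + 0.2067×360.07 + 0.1705×703.11 = 432.3480 per 1000.
Difference = 458.4454 − 432.3480 = 26.0974.

26.1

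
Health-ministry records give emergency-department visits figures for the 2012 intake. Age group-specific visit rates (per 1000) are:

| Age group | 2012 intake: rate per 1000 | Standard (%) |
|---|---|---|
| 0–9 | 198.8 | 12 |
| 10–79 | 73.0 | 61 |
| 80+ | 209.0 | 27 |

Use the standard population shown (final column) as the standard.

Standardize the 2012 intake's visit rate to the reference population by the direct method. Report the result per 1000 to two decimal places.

124.82

Standard weights: 0.12, 0.61, 0.27.
Standardized rate: 0.1200×198.8 + 0.6100×73.0 + 0.2700×209.0 = 124.8160 per 1000.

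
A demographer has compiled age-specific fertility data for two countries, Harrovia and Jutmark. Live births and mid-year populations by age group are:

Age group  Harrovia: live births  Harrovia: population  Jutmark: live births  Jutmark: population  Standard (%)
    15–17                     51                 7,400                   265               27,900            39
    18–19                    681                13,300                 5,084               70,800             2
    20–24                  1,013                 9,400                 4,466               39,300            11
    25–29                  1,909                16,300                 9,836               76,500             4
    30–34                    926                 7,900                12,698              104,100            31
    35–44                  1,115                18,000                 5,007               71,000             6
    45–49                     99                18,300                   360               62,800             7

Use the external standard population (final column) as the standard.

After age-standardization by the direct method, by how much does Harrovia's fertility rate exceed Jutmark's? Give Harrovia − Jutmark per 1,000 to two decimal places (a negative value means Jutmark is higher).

Age-specific rates per 1,000 for Harrovia: 6.892, 51.203, 107.766, 117.117, 117.215, 61.944, 5.410.
For Jutmark: 9.498, 71.808, 113.639, 128.575, 121.979, 70.521, 5.732.
Standard weights: 0.39, 0.02, 0.11, 0.04, 0.31, 0.06, 0.07.
Harrovia: 0.3900×6.892 + 0.0200×51.203 + 0.1100×107.766 + 0.0400×117.117 + 0.3100×117.215 + 0.0600×61.944 + 0.0700×5.410 = 60.6829 per 1,000.
Jutmark: 0.3900×9.498 + 0.0200×71.808 + 0.1100×113.639 + 0.0400×128.575 + 0.3100×121.979 + 0.0600×70.521 + 0.0700×5.732 = 65.2297 per 1,000.
Difference = 60.6829 − 65.2297 = -4.5468.

-4.55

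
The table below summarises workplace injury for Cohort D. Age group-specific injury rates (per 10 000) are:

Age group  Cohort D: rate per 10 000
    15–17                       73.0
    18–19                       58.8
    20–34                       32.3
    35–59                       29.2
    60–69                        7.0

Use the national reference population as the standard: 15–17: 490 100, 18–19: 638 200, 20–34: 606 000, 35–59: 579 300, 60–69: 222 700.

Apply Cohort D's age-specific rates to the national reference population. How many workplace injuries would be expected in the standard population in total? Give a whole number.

Expected workplace injuries = Σ (standard pop × age-specific rate ÷ 10 000)
= 490 100×73.0/10 000 + 638 200×58.8/10 000 + 606 000×32.3/10 000 + 579 300×29.2/10 000 + 222 700×7.0/10 000
= 3577.73 + 3752.62 + 1957.38 + 1691.56 + 155.89 = 11135.17.

11135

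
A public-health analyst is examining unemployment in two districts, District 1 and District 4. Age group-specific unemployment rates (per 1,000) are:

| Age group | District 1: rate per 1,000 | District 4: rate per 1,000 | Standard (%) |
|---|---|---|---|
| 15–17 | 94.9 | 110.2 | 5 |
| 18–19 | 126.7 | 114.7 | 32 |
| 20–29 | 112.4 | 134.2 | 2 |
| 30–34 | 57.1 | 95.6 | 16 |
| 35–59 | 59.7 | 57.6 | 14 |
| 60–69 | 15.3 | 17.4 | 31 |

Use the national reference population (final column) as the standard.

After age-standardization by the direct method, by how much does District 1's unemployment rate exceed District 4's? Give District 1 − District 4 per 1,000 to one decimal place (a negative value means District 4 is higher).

Standard weights: 0.05, 0.32, 0.02, 0.16, 0.14, 0.31.
District 1: 0.0500×94.9 + 0.3200×126.7 + 0.0200×112.4 + 0.1600×57.1 + 0.1400×59.7 + 0.3100×15.3 = 69.7740 per 1,000.
District 4: 0.0500×110.2 + 0.3200×114.7 + 0.0200×134.2 + 0.1600×95.6 + 0.1400×57.6 + 0.3100×17.4 = 73.6520 per 1,000.
Difference = 69.7740 − 73.6520 = -3.8780.

-3.9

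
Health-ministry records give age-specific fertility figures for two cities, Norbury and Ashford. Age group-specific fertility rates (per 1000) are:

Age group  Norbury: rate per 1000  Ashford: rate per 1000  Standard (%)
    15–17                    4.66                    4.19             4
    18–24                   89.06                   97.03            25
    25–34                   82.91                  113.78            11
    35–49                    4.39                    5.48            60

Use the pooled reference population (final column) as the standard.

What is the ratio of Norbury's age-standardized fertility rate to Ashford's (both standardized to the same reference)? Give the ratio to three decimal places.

Standard weights: 0.04, 0.25, 0.11, 0.60.
Norbury: 0.0400×4.66 + 0.2500×89.06 + 0.1100×82.91 + 0.6000×4.39 = 34.2055 per 1000.
Ashford: 0.0400×4.19 + 0.2500×97.03 + 0.1100×113.78 + 0.6000×5.48 = 40.2289 per 1000.
Ratio = 34.2055 ÷ 40.2289 = 0.85027.

0.850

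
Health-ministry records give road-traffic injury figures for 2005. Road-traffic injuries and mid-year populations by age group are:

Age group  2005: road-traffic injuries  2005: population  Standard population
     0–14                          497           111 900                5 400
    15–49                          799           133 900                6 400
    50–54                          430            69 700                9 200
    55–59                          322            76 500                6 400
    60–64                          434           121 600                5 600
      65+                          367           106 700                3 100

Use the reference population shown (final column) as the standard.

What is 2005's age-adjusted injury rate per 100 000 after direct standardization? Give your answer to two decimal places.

488.97

Age-specific rates per 100 000 for 2005: 444.15, 596.71, 616.93, 420.92, 356.91, 343.96.
Standard total = 36 100; weights = 0.1496, 0.1773, 0.2548, 0.1773, 0.1551, 0.0859.
Standardized rate: 0.1496×444.15 + 0.1773×596.71 + 0.2548×616.93 + 0.1773×420.92 + 0.1551×356.91 + 0.0859×343.96 = 488.9727 per 100 000.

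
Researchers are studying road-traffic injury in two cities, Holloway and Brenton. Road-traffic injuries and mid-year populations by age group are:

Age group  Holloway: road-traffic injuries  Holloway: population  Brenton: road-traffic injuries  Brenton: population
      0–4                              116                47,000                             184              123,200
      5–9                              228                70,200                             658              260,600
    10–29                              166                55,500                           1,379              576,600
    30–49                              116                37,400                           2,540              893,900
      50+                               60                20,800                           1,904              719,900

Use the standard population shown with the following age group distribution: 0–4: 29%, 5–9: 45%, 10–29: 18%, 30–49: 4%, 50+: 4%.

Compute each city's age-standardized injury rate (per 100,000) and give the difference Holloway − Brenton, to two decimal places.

Age-specific rates per 100,000 for Holloway: 246.81, 324.79, 299.10, 310.16, 288.46.
For Brenton: 149.35, 252.49, 239.16, 284.15, 264.48.
Standard weights: 0.29, 0.45, 0.18, 0.04, 0.04.
Holloway: 0.2900×246.81 + 0.4500×324.79 + 0.1800×299.10 + 0.0400×310.16 + 0.0400×288.46 = 295.5110 per 100,000.
Brenton: 0.2900×149.35 + 0.4500×252.49 + 0.1800×239.16 + 0.0400×284.15 + 0.0400×264.48 = 221.9282 per 100,000.
Difference = 295.5110 − 221.9282 = 73.5829.

73.58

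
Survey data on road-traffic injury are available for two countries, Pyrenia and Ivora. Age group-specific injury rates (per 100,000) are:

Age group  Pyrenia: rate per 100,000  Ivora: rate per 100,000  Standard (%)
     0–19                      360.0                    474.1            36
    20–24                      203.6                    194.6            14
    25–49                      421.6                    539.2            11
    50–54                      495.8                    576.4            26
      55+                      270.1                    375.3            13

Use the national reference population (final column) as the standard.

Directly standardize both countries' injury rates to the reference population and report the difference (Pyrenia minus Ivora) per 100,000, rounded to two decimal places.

Standard weights: 0.36, 0.14, 0.11, 0.26, 0.13.
Pyrenia: 0.3600×360.0 + 0.1400×203.6 + 0.1100×421.6 + 0.2600×495.8 + 0.1300×270.1 = 368.5010 per 100,000.
Ivora: 0.3600×474.1 + 0.1400×194.6 + 0.1100×539.2 + 0.2600×576.4 + 0.1300×375.3 = 455.8850 per 100,000.
Difference = 368.5010 − 455.8850 = -87.3840.

-87.38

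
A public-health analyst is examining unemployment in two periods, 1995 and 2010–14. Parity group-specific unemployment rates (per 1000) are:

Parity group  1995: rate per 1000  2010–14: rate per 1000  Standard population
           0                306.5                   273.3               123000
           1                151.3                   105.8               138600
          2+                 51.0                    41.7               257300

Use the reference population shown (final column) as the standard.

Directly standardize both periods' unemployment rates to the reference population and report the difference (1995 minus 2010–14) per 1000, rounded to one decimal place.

Standard total = 518900; weights = 0.2370, 0.2671, 0.4959.
1995: 0.2370×306.5 + 0.2671×151.3 + 0.4959×51.0 = 138.3542 per 1000.
2010–14: 0.2370×273.3 + 0.2671×105.8 + 0.4959×41.7 = 113.7198 per 1000.
Difference = 138.3542 − 113.7198 = 24.6344.

24.6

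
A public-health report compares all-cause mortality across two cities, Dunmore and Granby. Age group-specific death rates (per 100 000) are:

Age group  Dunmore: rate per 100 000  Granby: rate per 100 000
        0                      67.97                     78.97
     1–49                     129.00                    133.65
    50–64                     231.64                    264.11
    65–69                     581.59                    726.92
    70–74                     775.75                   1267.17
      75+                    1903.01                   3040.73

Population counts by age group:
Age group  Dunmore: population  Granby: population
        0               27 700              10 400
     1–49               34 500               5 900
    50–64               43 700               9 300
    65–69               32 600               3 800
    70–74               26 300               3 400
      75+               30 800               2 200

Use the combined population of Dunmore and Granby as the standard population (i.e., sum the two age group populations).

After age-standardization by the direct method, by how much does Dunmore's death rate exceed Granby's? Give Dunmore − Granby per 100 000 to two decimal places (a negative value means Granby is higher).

Combined standard total = 230 600; weights = 0.1652, 0.1752, 0.2298, 0.1578, 0.1288, 0.1431.
Dunmore: 0.1652×67.97 + 0.1752×129.00 + 0.2298×231.64 + 0.1578×581.59 + 0.1288×775.75 + 0.1431×1903.01 = 551.1152 per 100 000.
Granby: 0.1652×78.97 + 0.1752×133.65 + 0.2298×264.11 + 0.1578×726.92 + 0.1288×1267.17 + 0.1431×3040.73 = 810.2557 per 100 000.
Difference = 551.1152 − 810.2557 = -259.1406.

-259.14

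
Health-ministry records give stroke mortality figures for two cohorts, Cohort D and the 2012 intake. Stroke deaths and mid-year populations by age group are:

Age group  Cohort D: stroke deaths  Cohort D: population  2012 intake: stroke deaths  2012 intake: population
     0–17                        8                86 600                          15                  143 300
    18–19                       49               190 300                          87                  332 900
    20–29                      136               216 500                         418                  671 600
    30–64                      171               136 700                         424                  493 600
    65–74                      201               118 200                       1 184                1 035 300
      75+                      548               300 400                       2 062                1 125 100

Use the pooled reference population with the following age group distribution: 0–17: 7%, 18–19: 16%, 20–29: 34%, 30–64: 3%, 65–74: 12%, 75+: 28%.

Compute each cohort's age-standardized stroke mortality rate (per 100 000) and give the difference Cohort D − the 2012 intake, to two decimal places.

Age-specific rates per 100 000 for Cohort D: 9.24, 25.75, 62.82, 125.09, 170.05, 182.42.
For the 2012 intake: 10.47, 26.13, 62.24, 85.90, 114.36, 183.27.
Standard weights: 0.07, 0.16, 0.34, 0.03, 0.12, 0.28.
Cohort D: 0.0700×9.24 + 0.1600×25.75 + 0.3400×62.82 + 0.0300×125.09 + 0.1200×170.05 + 0.2800×182.42 = 101.3618 per 100 000.
The 2012 intake: 0.0700×10.47 + 0.1600×26.13 + 0.3400×62.24 + 0.0300×85.90 + 0.1200×114.36 + 0.2800×183.27 = 93.6924 per 100 000.
Difference = 101.3618 − 93.6924 = 7.6694.

7.67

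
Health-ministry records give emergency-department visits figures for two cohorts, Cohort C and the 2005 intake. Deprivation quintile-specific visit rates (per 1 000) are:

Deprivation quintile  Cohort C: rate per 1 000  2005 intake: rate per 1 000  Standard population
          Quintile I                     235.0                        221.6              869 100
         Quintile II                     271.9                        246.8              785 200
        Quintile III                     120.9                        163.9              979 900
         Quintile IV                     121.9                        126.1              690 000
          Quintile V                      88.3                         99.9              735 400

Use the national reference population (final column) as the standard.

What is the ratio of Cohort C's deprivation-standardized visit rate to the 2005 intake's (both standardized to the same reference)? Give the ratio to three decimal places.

0.969

Standard total = 4 059 600; weights = 0.2141, 0.1934, 0.2414, 0.1700, 0.1812.
Cohort C: 0.2141×235.0 + 0.1934×271.9 + 0.2414×120.9 + 0.1700×121.9 + 0.1812×88.3 = 168.7977 per 1 000.
The 2005 intake: 0.2141×221.6 + 0.1934×246.8 + 0.2414×163.9 + 0.1700×126.1 + 0.1812×99.9 = 174.2686 per 1 000.
Ratio = 168.7977 ÷ 174.2686 = 0.96861.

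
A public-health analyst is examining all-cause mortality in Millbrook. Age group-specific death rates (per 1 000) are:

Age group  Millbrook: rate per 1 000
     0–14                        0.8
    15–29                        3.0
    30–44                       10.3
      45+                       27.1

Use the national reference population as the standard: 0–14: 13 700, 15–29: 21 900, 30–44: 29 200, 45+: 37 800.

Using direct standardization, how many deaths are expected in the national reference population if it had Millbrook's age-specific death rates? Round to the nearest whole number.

1402

Expected deaths = Σ (standard pop × age-specific rate ÷ 1 000)
= 13 700×0.8/1 000 + 21 900×3.0/1 000 + 29 200×10.3/1 000 + 37 800×27.1/1 000
= 10.96 + 65.70 + 300.76 + 1024.38 = 1401.80.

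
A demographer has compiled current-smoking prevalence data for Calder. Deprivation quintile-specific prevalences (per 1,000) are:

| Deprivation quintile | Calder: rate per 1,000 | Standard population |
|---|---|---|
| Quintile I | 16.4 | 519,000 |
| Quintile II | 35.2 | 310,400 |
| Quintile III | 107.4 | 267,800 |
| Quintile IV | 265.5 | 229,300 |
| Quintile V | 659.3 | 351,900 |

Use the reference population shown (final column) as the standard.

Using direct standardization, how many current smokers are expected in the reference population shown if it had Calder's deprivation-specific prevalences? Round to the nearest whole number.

341086

Expected current smokers = Σ (standard pop × deprivation-specific rate ÷ 1,000)
= 519,000×16.4/1,000 + 310,400×35.2/1,000 + 267,800×107.4/1,000 + 229,300×265.5/1,000 + 351,900×659.3/1,000
= 8511.60 + 10926.08 + 28761.72 + 60879.15 + 232007.67 = 341086.22.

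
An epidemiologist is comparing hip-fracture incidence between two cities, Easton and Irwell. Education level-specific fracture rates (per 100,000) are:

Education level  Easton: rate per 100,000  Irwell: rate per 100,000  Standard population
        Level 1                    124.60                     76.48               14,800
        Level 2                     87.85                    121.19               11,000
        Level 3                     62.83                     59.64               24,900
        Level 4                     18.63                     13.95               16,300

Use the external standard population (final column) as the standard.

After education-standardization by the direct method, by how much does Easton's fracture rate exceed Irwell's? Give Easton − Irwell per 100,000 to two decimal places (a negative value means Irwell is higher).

7.48

Standard total = 67,000; weights = 0.2209, 0.1642, 0.3716, 0.2433.
Easton: 0.2209×124.60 + 0.1642×87.85 + 0.3716×62.83 + 0.2433×18.63 = 69.8293 per 100,000.
Irwell: 0.2209×76.48 + 0.1642×121.19 + 0.3716×59.64 + 0.2433×13.95 = 62.3495 per 100,000.
Difference = 69.8293 − 62.3495 = 7.4799.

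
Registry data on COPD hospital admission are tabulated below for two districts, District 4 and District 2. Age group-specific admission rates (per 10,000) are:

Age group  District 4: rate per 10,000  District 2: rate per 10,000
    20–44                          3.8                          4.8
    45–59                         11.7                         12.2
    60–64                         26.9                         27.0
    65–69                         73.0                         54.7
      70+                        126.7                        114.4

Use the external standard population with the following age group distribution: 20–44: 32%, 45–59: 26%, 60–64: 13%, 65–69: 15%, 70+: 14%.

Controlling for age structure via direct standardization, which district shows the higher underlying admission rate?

District 4

Standard weights: 0.32, 0.26, 0.13, 0.15, 0.14.
District 4: 0.3200×3.8 + 0.2600×11.7 + 0.1300×26.9 + 0.1500×73.0 + 0.1400×126.7 = 36.4430 per 10,000.
District 2: 0.3200×4.8 + 0.2600×12.2 + 0.1300×27.0 + 0.1500×54.7 + 0.1400×114.4 = 32.4390 per 10,000.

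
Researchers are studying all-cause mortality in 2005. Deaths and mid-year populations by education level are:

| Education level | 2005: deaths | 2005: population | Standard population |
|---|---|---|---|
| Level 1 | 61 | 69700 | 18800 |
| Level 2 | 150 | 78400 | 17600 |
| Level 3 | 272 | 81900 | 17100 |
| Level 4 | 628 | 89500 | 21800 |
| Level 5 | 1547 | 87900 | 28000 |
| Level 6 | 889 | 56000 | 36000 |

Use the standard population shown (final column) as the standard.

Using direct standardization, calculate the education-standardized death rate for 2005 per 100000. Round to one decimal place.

Education-specific rates per 100000 for 2005: 87.52, 191.33, 332.11, 701.68, 1759.95, 1587.50.
Standard total = 139300; weights = 0.1350, 0.1263, 0.1228, 0.1565, 0.2010, 0.2584.
Standardized rate: 0.1350×87.52 + 0.1263×191.33 + 0.1228×332.11 + 0.1565×701.68 + 0.2010×1759.95 + 0.2584×1587.50 = 950.5891 per 100000.

950.6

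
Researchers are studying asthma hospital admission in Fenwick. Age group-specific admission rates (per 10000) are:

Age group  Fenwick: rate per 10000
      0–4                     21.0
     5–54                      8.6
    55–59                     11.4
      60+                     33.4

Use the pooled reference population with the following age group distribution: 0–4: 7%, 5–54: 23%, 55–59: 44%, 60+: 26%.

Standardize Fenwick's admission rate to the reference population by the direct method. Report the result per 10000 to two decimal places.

Standard weights: 0.07, 0.23, 0.44, 0.26.
Standardized rate: 0.0700×21.0 + 0.2300×8.6 + 0.4400×11.4 + 0.2600×33.4 = 17.1480 per 10000.

17.15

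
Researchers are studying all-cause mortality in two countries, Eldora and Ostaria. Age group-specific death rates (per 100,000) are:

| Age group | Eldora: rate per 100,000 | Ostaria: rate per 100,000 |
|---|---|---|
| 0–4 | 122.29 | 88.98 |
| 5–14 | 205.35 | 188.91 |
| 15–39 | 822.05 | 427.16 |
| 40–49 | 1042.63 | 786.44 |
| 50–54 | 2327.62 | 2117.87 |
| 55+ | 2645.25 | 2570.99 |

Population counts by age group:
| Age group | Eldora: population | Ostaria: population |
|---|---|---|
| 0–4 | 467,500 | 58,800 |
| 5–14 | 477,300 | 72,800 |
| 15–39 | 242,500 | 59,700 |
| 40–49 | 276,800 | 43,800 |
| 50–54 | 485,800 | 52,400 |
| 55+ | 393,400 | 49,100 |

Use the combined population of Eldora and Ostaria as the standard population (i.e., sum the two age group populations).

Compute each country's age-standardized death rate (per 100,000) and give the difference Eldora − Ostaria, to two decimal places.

Combined standard total = 2,679,900; weights = 0.1964, 0.2053, 0.1128, 0.1196, 0.2008, 0.1651.
Eldora: 0.1964×122.29 + 0.2053×205.35 + 0.1128×822.05 + 0.1196×1042.63 + 0.2008×2327.62 + 0.1651×2645.25 = 1187.8291 per 100,000.
Ostaria: 0.1964×88.98 + 0.2053×188.91 + 0.1128×427.16 + 0.1196×786.44 + 0.2008×2117.87 + 0.1651×2570.99 = 1048.3491 per 100,000.
Difference = 1187.8291 − 1048.3491 = 139.4800.

139.48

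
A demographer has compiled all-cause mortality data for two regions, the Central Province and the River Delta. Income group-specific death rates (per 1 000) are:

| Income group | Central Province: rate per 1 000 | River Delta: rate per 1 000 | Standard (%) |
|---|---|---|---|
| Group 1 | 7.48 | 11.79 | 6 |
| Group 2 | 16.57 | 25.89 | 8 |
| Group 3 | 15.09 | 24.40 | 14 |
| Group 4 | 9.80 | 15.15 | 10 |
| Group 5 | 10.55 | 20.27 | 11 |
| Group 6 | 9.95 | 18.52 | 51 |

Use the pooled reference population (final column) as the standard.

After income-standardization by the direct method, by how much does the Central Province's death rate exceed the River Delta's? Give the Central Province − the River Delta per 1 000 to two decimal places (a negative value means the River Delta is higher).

-8.28

Standard weights: 0.06, 0.08, 0.14, 0.10, 0.11, 0.51.
The Central Province: 0.0600×7.48 + 0.0800×16.57 + 0.1400×15.09 + 0.1000×9.80 + 0.1100×10.55 + 0.5100×9.95 = 11.1020 per 1 000.
The River Delta: 0.0600×11.79 + 0.0800×25.89 + 0.1400×24.40 + 0.1000×15.15 + 0.1100×20.27 + 0.5100×18.52 = 19.3845 per 1 000.
Difference = 11.1020 − 19.3845 = -8.2825.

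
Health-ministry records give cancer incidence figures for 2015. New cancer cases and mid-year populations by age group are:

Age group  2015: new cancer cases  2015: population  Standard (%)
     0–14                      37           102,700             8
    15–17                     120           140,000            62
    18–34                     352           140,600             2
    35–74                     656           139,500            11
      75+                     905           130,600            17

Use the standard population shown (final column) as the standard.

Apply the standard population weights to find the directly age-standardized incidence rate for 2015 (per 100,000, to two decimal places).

230.56

Age-specific rates per 100,000 for 2015: 36.03, 85.71, 250.36, 470.25, 692.96.
Standard weights: 0.08, 0.62, 0.02, 0.11, 0.17.
Standardized rate: 0.0800×36.03 + 0.6200×85.71 + 0.0200×250.36 + 0.1100×470.25 + 0.1700×692.96 = 230.5622 per 100,000.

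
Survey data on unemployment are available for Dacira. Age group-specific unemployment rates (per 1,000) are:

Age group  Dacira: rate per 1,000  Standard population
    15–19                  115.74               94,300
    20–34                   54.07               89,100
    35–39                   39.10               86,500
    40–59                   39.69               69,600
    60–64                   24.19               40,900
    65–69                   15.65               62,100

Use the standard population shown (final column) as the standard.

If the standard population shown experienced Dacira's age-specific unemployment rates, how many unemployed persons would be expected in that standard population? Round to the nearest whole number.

Expected unemployed persons = Σ (standard pop × age-specific rate ÷ 1,000)
= 94,300×115.74/1,000 + 89,100×54.07/1,000 + 86,500×39.10/1,000 + 69,600×39.69/1,000 + 40,900×24.19/1,000 + 62,100×15.65/1,000
= 10914.28 + 4817.64 + 3382.15 + 2762.42 + 989.37 + 971.87 = 23837.73.

23838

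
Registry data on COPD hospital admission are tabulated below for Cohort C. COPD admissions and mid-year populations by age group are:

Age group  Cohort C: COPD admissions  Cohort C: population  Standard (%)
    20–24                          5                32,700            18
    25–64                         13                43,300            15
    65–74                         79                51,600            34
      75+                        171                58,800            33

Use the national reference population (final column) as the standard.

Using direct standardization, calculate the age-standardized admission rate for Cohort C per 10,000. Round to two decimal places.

15.53

Age-specific rates per 10,000 for Cohort C: 1.53, 3.00, 15.31, 29.08.
Standard weights: 0.18, 0.15, 0.34, 0.33.
Standardized rate: 0.1800×1.53 + 0.1500×3.00 + 0.3400×15.31 + 0.3300×29.08 = 15.5279 per 10,000.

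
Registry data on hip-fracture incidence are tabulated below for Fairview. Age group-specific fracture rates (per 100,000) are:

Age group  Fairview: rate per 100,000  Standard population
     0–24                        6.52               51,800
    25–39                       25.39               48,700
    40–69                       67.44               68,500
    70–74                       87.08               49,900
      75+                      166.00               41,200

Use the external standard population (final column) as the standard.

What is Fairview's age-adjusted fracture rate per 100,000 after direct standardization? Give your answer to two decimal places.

Standard total = 260,100; weights = 0.1992, 0.1872, 0.2634, 0.1918, 0.1584.
Standardized rate: 0.1992×6.52 + 0.1872×25.39 + 0.2634×67.44 + 0.1918×87.08 + 0.1584×166.00 = 66.8142 per 100,000.

66.81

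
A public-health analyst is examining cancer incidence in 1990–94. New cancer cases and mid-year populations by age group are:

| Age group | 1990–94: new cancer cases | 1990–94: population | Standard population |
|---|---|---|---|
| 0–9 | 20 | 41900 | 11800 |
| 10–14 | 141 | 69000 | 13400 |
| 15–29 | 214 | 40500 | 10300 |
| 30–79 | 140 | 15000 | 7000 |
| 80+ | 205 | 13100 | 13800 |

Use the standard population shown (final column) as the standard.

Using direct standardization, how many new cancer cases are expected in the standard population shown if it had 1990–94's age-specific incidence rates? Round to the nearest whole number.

Age-specific rates per 100000 for 1990–94: 47.73, 204.35, 528.40, 933.33, 1564.89.
Expected new cancer cases = Σ (standard pop × age-specific rate ÷ 100000)
= 11800×47.73/100000 + 13400×204.35/100000 + 10300×528.40/100000 + 7000×933.33/100000 + 13800×1564.89/100000
= 5.63 + 27.38 + 54.42 + 65.33 + 215.95 = 368.73.

369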